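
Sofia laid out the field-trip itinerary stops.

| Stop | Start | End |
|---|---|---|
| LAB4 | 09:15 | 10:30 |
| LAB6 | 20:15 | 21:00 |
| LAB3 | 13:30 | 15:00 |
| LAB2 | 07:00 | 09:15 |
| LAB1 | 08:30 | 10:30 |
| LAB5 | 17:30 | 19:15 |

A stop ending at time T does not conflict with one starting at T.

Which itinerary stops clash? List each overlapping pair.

LAB1 & LAB2, LAB1 & LAB4

Sorted by start: LAB2, LAB1, LAB4, LAB3, LAB5, LAB6.
LAB1 starts before LAB2 ends → LAB2 and LAB1 overlap.
LAB4 starts exactly when LAB2 ends (back-to-back, no overlap) — done with LAB2.
LAB4 starts before LAB1 ends → LAB1 and LAB4 overlap.
LAB3 starts after LAB1 ends — done with LAB1.
LAB3 starts after LAB4 ends — done with LAB4.
LAB5 starts after LAB3 ends — done with LAB3.
LAB6 starts after LAB5 ends.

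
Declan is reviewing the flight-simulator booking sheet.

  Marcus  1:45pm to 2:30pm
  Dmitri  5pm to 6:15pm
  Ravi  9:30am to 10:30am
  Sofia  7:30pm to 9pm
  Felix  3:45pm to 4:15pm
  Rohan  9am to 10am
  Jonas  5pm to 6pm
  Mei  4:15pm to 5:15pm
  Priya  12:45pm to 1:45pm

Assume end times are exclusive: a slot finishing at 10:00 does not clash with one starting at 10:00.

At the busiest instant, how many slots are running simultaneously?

3

Walk through starts and ends in time order (an end at T is processed before a start at T):
9am start Rohan → 1
9:30am start Ravi → 2
10am end Rohan → 1
10:30am end Ravi → 0
12:45pm start Priya → 1
1:45pm end Priya → 0
1:45pm start Marcus → 1
2:30pm end Marcus → 0
3:45pm start Felix → 1
4:15pm end Felix → 0
4:15pm start Mei → 1
5pm start Dmitri → 2
5pm start Jonas → 3
5:15pm end Mei → 2
6pm end Jonas → 1
6:15pm end Dmitri → 0
7:30pm start Sofia → 1
9pm end Sofia → 0
Peak is 3, at 5pm (Dmitri, Jonas, Mei).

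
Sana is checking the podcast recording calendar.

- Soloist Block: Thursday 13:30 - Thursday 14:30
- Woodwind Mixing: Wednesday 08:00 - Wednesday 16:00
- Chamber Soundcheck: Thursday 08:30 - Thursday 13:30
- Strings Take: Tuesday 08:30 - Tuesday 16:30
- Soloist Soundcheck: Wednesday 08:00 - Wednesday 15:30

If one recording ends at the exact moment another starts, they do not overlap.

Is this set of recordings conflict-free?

No

Sorted by start: Strings Take, Soloist Soundcheck, Woodwind Mixing, Chamber Soundcheck, Soloist Block.
Soloist Soundcheck starts after Strings Take ends, so nothing later overlaps Strings Take either.
Woodwind Mixing starts before Soloist Soundcheck ends → Soloist Soundcheck and Woodwind Mixing overlap.
That's a conflict, so the schedule is not conflict-free.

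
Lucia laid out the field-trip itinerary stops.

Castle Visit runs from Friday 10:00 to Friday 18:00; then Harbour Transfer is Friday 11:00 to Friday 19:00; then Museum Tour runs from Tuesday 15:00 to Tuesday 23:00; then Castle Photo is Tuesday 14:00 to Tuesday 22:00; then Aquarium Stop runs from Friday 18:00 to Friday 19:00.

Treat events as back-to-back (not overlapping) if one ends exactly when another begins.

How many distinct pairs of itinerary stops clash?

3

Two intervals overlap when each starts before the other ends.
Sorted by start: Castle Photo, Museum Tour, Castle Visit, Harbour Transfer, Aquarium Stop.
Museum Tour starts before Castle Photo ends → Castle Photo and Museum Tour overlap.
Castle Visit starts after Castle Photo ends, so nothing later overlaps Castle Photo either.
Castle Visit starts after Museum Tour ends, so nothing later overlaps Museum Tour either.
Harbour Transfer starts before Castle Visit ends → Castle Visit and Harbour Transfer overlap.
Aquarium Stop starts exactly when Castle Visit ends (back-to-back, no overlap).
Aquarium Stop starts before Harbour Transfer ends → Harbour Transfer and Aquarium Stop overlap.
Overlapping pairs: Aquarium Stop & Harbour Transfer, Castle Photo & Museum Tour, Castle Visit & Harbour Transfer — 3 in total.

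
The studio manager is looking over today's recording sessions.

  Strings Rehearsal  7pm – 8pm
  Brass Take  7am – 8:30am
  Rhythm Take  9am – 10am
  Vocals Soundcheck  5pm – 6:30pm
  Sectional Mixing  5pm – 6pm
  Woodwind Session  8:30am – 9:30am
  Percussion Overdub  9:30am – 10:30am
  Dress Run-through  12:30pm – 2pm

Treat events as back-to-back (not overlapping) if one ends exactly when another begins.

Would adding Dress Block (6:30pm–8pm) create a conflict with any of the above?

Brass Take: ends 8:30am at or before Dress Block starts 6:30pm → clear.
Woodwind Session: ends 9:30am at or before Dress Block starts 6:30pm → clear.
Rhythm Take: ends 10am at or before Dress Block starts 6:30pm → clear.
Percussion Overdub: ends 10:30am at or before Dress Block starts 6:30pm → clear.
Dress Run-through: ends 2pm at or before Dress Block starts 6:30pm → clear.
Sectional Mixing: ends 6pm at or before Dress Block starts 6:30pm → clear.
Vocals Soundcheck: ends 6:30pm at or before Dress Block starts 6:30pm → clear.
Strings Rehearsal: starts 7pm before Dress Block ends 8pm, and ends 8pm after Dress Block starts 6:30pm → overlap.
Dress Block overlaps Strings Rehearsal.

Yes — it overlaps Strings Rehearsal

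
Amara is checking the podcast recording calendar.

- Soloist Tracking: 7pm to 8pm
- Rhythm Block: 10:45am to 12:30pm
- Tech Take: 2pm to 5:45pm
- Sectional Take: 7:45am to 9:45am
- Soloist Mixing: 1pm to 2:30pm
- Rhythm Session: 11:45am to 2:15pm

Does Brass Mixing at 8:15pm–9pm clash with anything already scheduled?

Sectional Take: ends 9:45am at or before Brass Mixing starts 8:15pm → clear.
Rhythm Block: ends 12:30pm at or before Brass Mixing starts 8:15pm → clear.
Rhythm Session: ends 2:15pm at or before Brass Mixing starts 8:15pm → clear.
Soloist Mixing: ends 2:30pm at or before Brass Mixing starts 8:15pm → clear.
Tech Take: ends 5:45pm at or before Brass Mixing starts 8:15pm → clear.
Soloist Tracking: ends 8pm at or before Brass Mixing starts 8:15pm → clear.

No — it doesn't clash with anything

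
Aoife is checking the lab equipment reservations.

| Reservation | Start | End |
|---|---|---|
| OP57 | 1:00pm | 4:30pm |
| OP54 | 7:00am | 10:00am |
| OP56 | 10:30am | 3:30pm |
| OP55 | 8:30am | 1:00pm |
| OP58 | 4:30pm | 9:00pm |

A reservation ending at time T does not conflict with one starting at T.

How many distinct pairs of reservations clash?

3

Sorted by start: OP54, OP55, OP56, OP57, OP58.
OP55 starts before OP54 ends → OP54 and OP55 overlap.
OP56 starts after OP54 ends — done with OP54.
OP56 starts before OP55 ends → OP55 and OP56 overlap.
OP57 starts exactly when OP55 ends (back-to-back, no overlap) — done with OP55.
OP57 starts before OP56 ends → OP56 and OP57 overlap.
OP58 starts after OP56 ends.
OP58 starts exactly when OP57 ends (back-to-back, no overlap).
Overlapping pairs: OP54 & OP55, OP55 & OP56, OP56 & OP57 — 3 in total.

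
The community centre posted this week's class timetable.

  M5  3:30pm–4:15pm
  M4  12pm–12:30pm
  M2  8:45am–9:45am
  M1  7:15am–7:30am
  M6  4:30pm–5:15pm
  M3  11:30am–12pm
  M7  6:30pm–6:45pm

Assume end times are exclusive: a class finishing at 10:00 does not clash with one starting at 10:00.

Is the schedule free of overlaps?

Sorted by start: M1, M2, M3, M4, M5, M6, M7.
M2 starts after M1 ends — done with M1.
M3 starts after M2 ends — done with M2.
M4 starts exactly when M3 ends (back-to-back, no overlap) — done with M3.
M5 starts after M4 ends — done with M4.
M6 starts after M5 ends — done with M5.
M7 starts after M6 ends.
Every pair is clear; the schedule has no overlaps.

Yes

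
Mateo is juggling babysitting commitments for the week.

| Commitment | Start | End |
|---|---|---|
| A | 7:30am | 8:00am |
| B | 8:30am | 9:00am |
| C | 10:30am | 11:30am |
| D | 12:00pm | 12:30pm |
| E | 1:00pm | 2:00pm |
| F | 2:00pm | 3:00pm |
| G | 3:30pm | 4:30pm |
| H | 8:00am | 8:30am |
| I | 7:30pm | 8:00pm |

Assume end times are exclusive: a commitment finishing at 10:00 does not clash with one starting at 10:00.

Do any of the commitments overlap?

No

Two intervals overlap when each starts before the other ends.
Sorted by start: A, H, B, C, D, E, F, G, I.
H starts exactly when A ends (back-to-back, no overlap), so nothing later overlaps A either.
B starts exactly when H ends (back-to-back, no overlap), so nothing later overlaps H either.
C starts after B ends, so nothing later overlaps B either.
D starts after C ends, so nothing later overlaps C either.
E starts after D ends, so nothing later overlaps D either.
F starts exactly when E ends (back-to-back, no overlap), so nothing later overlaps E either.
G starts after F ends, so nothing later overlaps F either.
I starts after G ends.
Every pair is clear; the schedule has no overlaps.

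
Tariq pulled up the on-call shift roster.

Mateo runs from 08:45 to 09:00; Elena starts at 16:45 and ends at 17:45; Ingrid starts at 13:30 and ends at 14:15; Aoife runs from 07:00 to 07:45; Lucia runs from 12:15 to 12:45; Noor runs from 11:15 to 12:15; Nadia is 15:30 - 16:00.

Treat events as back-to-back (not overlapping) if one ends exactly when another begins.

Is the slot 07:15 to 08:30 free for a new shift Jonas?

Aoife: starts 07:00 before Jonas ends 08:30, and ends 07:45 after Jonas starts 07:15 → overlap.
Mateo: starts 08:45 at or after Jonas ends 08:30 → clear.
Noor: starts 11:15 at or after Jonas ends 08:30 → clear.
Lucia: starts 12:15 at or after Jonas ends 08:30 → clear.
Ingrid: starts 13:30 at or after Jonas ends 08:30 → clear.
Nadia: starts 15:30 at or after Jonas ends 08:30 → clear.
Elena: starts 16:45 at or after Jonas ends 08:30 → clear.
Jonas overlaps Aoife.

No — it overlaps Aoife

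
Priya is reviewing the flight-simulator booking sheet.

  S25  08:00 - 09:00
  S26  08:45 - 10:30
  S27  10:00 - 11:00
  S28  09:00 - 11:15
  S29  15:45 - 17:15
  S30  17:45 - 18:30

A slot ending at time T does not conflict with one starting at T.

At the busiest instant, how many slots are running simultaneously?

3

Sweep the timeline, counting +1 at each start and −1 at each end (ends before starts at a tie):
08:00 start S25 → 1
08:45 start S26 → 2
09:00 end S25 → 1
09:00 start S28 → 2
10:00 start S27 → 3
10:30 end S26 → 2
11:00 end S27 → 1
11:15 end S28 → 0
15:45 start S29 → 1
17:15 end S29 → 0
17:45 start S30 → 1
18:30 end S30 → 0
Peak is 3, at 10:00 (S26, S27, S28).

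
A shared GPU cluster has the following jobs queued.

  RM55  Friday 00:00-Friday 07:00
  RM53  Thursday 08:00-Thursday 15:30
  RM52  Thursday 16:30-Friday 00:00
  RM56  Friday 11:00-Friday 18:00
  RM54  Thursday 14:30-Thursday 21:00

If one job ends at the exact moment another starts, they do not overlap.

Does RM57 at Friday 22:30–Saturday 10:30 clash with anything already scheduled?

RM53: ends Thursday 15:30 at or before RM57 starts Friday 22:30 → clear.
RM54: ends Thursday 21:00 at or before RM57 starts Friday 22:30 → clear.
RM52: ends Friday 00:00 at or before RM57 starts Friday 22:30 → clear.
RM55: ends Friday 07:00 at or before RM57 starts Friday 22:30 → clear.
RM56: ends Friday 18:00 at or before RM57 starts Friday 22:30 → clear.

No — it doesn't clash with anything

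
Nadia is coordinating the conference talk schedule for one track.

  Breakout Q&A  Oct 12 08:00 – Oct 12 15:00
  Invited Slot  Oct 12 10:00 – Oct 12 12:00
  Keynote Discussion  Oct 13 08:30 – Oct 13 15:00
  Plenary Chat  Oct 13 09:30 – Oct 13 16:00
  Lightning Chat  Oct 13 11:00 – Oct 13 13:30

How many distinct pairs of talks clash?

4

Two intervals overlap when each starts before the other ends.
Sorted by start: Breakout Q&A, Invited Slot, Keynote Discussion, Plenary Chat, Lightning Chat.
Invited Slot starts before Breakout Q&A ends → Breakout Q&A and Invited Slot overlap.
Keynote Discussion starts after Breakout Q&A ends — done with Breakout Q&A.
Keynote Discussion starts after Invited Slot ends — done with Invited Slot.
Plenary Chat starts before Keynote Discussion ends → Keynote Discussion and Plenary Chat overlap.
Lightning Chat starts before Keynote Discussion ends → Keynote Discussion and Lightning Chat overlap.
Lightning Chat starts before Plenary Chat ends → Plenary Chat and Lightning Chat overlap.
Overlapping pairs: Breakout Q&A & Invited Slot, Keynote Discussion & Lightning Chat, Keynote Discussion & Plenary Chat, Lightning Chat & Plenary Chat — 4 in total.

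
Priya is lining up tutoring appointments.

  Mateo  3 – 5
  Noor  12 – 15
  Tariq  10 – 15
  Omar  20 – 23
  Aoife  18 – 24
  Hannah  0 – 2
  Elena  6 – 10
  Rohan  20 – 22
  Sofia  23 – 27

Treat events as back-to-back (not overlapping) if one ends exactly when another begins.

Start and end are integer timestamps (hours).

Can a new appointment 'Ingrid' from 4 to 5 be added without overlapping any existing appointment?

No — it overlaps Mateo

Hannah: ends 2 at or before Ingrid starts 4 → clear.
Mateo: starts 3 before Ingrid ends 5, and ends 5 after Ingrid starts 4 → overlap.
Elena: starts 6 at or after Ingrid ends 5 → clear.
Tariq: starts 10 at or after Ingrid ends 5 → clear.
Noor: starts 12 at or after Ingrid ends 5 → clear.
Aoife: starts 18 at or after Ingrid ends 5 → clear.
Rohan: starts 20 at or after Ingrid ends 5 → clear.
Omar: starts 20 at or after Ingrid ends 5 → clear.
Sofia: starts 23 at or after Ingrid ends 5 → clear.
Ingrid overlaps Mateo.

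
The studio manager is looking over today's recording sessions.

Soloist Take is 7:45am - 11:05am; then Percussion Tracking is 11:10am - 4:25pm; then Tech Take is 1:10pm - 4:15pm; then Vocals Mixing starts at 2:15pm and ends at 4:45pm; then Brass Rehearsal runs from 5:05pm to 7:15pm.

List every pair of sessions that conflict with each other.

Two intervals overlap when each starts before the other ends.
Sorted by start: Soloist Take, Percussion Tracking, Tech Take, Vocals Mixing, Brass Rehearsal.
Percussion Tracking starts after Soloist Take ends, so Soloist Take has no further overlaps.
Tech Take starts before Percussion Tracking ends → Percussion Tracking and Tech Take overlap.
Vocals Mixing starts before Percussion Tracking ends → Percussion Tracking and Vocals Mixing overlap.
Brass Rehearsal starts after Percussion Tracking ends.
Vocals Mixing starts before Tech Take ends → Tech Take and Vocals Mixing overlap.
Brass Rehearsal starts after Tech Take ends.
Brass Rehearsal starts after Vocals Mixing ends.

Percussion Tracking & Tech Take, Percussion Tracking & Vocals Mixing, Tech Take & Vocals Mixing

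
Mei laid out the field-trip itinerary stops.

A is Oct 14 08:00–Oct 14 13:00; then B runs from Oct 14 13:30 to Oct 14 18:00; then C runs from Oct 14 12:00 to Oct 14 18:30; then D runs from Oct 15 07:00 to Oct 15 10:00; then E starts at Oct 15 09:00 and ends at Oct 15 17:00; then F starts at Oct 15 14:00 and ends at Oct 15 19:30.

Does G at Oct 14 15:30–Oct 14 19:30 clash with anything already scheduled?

Yes — it overlaps B, C

A: ends Oct 14 13:00 at or before G starts Oct 14 15:30 → clear.
C: starts Oct 14 12:00 before G ends Oct 14 19:30, and ends Oct 14 18:30 after G starts Oct 14 15:30 → overlap.
B: starts Oct 14 13:30 before G ends Oct 14 19:30, and ends Oct 14 18:00 after G starts Oct 14 15:30 → overlap.
D: starts Oct 15 07:00 at or after G ends Oct 14 19:30 → clear.
E: starts Oct 15 09:00 at or after G ends Oct 14 19:30 → clear.
F: starts Oct 15 14:00 at or after G ends Oct 14 19:30 → clear.
G overlaps B, C.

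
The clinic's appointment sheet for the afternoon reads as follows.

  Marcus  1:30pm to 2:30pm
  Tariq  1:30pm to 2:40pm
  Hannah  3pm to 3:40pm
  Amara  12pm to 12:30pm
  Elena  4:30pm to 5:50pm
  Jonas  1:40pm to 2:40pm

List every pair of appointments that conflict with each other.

Sorted by start: Amara, Tariq, Marcus, Jonas, Hannah, Elena.
Tariq starts after Amara ends, so Amara has no further overlaps.
Marcus starts before Tariq ends → Tariq and Marcus overlap.
Jonas starts before Tariq ends → Tariq and Jonas overlap.
Hannah starts after Tariq ends, so Tariq has no further overlaps.
Jonas starts before Marcus ends → Marcus and Jonas overlap.
Hannah starts after Marcus ends, so Marcus has no further overlaps.
Hannah starts after Jonas ends, so Jonas has no further overlaps.
Elena starts after Hannah ends.

Jonas & Marcus, Jonas & Tariq, Marcus & Tariq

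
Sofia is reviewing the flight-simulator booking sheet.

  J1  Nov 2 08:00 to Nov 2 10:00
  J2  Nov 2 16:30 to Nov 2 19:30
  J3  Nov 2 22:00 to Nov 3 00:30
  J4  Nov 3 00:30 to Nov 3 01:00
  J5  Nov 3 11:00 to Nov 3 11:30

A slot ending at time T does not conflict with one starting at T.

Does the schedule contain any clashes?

No

Sorted by start: J1, J2, J3, J4, J5.
J2 starts after J1 ends; J1 is clear from here.
J3 starts after J2 ends; J2 is clear from here.
J4 starts exactly when J3 ends (back-to-back, no overlap); J3 is clear from here.
J5 starts after J4 ends.
Every pair is clear; the schedule has no overlaps.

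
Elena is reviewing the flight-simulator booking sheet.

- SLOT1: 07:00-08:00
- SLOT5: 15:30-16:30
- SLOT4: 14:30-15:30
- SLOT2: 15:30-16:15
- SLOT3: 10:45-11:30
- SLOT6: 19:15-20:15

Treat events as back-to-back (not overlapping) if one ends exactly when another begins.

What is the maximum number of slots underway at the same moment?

2

Sort all start/end points and keep a running count:
07:00 start SLOT1 → 1
08:00 end SLOT1 → 0
10:45 start SLOT3 → 1
11:30 end SLOT3 → 0
14:30 start SLOT4 → 1
15:30 end SLOT4 → 0
15:30 start SLOT2 → 1
15:30 start SLOT5 → 2
16:15 end SLOT2 → 1
16:30 end SLOT5 → 0
19:15 start SLOT6 → 1
20:15 end SLOT6 → 0
Peak is 2, at 15:30 (SLOT2, SLOT5).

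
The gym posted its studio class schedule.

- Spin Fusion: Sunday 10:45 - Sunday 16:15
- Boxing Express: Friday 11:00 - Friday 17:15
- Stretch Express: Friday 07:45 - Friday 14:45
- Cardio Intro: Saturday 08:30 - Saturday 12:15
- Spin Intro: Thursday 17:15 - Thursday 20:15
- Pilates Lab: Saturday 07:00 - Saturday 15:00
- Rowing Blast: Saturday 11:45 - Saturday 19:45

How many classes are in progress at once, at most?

Sort all start/end points and keep a running count:
Thursday 17:15 start Spin Intro → 1
Thursday 20:15 end Spin Intro → 0
Friday 07:45 start Stretch Express → 1
Friday 11:00 start Boxing Express → 2
Friday 14:45 end Stretch Express → 1
Friday 17:15 end Boxing Express → 0
Saturday 07:00 start Pilates Lab → 1
Saturday 08:30 start Cardio Intro → 2
Saturday 11:45 start Rowing Blast → 3
Saturday 12:15 end Cardio Intro → 2
Saturday 15:00 end Pilates Lab → 1
Saturday 19:45 end Rowing Blast → 0
Sunday 10:45 start Spin Fusion → 1
Sunday 16:15 end Spin Fusion → 0
Peak is 3, at Saturday 11:45 (Cardio Intro, Pilates Lab, Rowing Blast).

3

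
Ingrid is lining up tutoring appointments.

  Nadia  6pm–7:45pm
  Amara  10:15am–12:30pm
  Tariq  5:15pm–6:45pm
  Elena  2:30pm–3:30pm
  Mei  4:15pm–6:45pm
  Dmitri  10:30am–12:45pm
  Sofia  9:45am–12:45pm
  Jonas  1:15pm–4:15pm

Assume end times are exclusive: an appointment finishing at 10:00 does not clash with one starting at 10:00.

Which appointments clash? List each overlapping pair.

Amara & Dmitri, Amara & Sofia, Dmitri & Sofia, Elena & Jonas, Mei & Nadia, Mei & Tariq, Nadia & Tariq

Check each pair: they overlap iff neither finishes before the other starts.
Sorted by start: Sofia, Amara, Dmitri, Jonas, Elena, Mei, Tariq, Nadia.
Amara starts before Sofia ends → Sofia and Amara overlap.
Dmitri starts before Sofia ends → Sofia and Dmitri overlap.
Jonas starts after Sofia ends, so nothing later overlaps Sofia either.
Dmitri starts before Amara ends → Amara and Dmitri overlap.
Jonas starts after Amara ends, so nothing later overlaps Amara either.
Jonas starts after Dmitri ends, so nothing later overlaps Dmitri either.
Elena starts before Jonas ends → Jonas and Elena overlap.
Mei starts exactly when Jonas ends (back-to-back, no overlap), so nothing later overlaps Jonas either.
Mei starts after Elena ends, so nothing later overlaps Elena either.
Tariq starts before Mei ends → Mei and Tariq overlap.
Nadia starts before Mei ends → Mei and Nadia overlap.
Nadia starts before Tariq ends → Tariq and Nadia overlap.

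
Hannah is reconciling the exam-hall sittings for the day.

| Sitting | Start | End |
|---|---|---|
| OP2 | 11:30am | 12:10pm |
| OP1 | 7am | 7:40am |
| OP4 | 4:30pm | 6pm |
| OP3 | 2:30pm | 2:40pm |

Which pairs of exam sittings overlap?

no conflicts

Sorted by start: OP1, OP2, OP3, OP4.
OP2 starts after OP1 ends, so OP1 has no further overlaps.
OP3 starts after OP2 ends, so OP2 has no further overlaps.
OP4 starts after OP3 ends.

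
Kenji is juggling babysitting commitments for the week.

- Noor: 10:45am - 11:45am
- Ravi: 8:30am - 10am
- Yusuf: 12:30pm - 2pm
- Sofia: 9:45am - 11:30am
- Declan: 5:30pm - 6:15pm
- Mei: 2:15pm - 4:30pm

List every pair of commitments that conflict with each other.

Noor & Sofia, Ravi & Sofia

Two intervals overlap when each starts before the other ends.
Sorted by start: Ravi, Sofia, Noor, Yusuf, Mei, Declan.
Sofia starts before Ravi ends → Ravi and Sofia overlap.
Noor starts after Ravi ends, so nothing later overlaps Ravi either.
Noor starts before Sofia ends → Sofia and Noor overlap.
Yusuf starts after Sofia ends, so nothing later overlaps Sofia either.
Yusuf starts after Noor ends, so nothing later overlaps Noor either.
Mei starts after Yusuf ends, so nothing later overlaps Yusuf either.
Declan starts after Mei ends.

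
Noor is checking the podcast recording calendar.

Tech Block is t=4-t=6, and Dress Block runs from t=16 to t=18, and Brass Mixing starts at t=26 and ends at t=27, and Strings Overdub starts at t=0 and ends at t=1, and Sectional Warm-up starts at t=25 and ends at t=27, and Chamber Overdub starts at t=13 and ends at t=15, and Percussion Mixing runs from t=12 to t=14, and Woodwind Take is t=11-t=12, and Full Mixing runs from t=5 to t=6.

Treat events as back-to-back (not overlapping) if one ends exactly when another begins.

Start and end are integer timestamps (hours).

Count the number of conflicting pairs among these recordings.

Sorted by start: Strings Overdub, Tech Block, Full Mixing, Woodwind Take, Percussion Mixing, Chamber Overdub, Dress Block, Sectional Warm-up, Brass Mixing.
Tech Block starts after Strings Overdub ends, so nothing later overlaps Strings Overdub either.
Full Mixing starts before Tech Block ends → Tech Block and Full Mixing overlap.
Woodwind Take starts after Tech Block ends, so nothing later overlaps Tech Block either.
Woodwind Take starts after Full Mixing ends, so nothing later overlaps Full Mixing either.
Percussion Mixing starts exactly when Woodwind Take ends (back-to-back, no overlap), so nothing later overlaps Woodwind Take either.
Chamber Overdub starts before Percussion Mixing ends → Percussion Mixing and Chamber Overdub overlap.
Dress Block starts after Percussion Mixing ends, so nothing later overlaps Percussion Mixing either.
Dress Block starts after Chamber Overdub ends, so nothing later overlaps Chamber Overdub either.
Sectional Warm-up starts after Dress Block ends, so nothing later overlaps Dress Block either.
Brass Mixing starts before Sectional Warm-up ends → Sectional Warm-up and Brass Mixing overlap.
Overlapping pairs: Brass Mixing & Sectional Warm-up, Chamber Overdub & Percussion Mixing, Full Mixing & Tech Block — 3 in total.

3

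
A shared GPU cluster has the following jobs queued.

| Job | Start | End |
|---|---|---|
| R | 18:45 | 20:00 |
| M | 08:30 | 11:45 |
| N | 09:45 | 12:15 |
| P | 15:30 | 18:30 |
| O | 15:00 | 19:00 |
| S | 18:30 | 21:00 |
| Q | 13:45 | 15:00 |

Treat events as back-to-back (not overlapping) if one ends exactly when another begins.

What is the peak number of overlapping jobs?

3

Sweep the timeline, counting +1 at each start and −1 at each end (ends before starts at a tie):
08:30 start M → 1
09:45 start N → 2
11:45 end M → 1
12:15 end N → 0
13:45 start Q → 1
15:00 end Q → 0
15:00 start O → 1
15:30 start P → 2
18:30 end P → 1
18:30 start S → 2
18:45 start R → 3
19:00 end O → 2
20:00 end R → 1
21:00 end S → 0
Peak is 3, at 18:45 (O, R, S).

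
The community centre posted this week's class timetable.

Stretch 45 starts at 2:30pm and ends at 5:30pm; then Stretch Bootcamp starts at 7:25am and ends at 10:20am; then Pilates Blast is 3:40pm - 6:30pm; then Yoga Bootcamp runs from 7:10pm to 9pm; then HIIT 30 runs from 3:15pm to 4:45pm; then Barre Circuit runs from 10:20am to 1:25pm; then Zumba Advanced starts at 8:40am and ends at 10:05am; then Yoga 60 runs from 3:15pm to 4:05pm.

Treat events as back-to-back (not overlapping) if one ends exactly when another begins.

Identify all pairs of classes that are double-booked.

HIIT 30 & Pilates Blast, HIIT 30 & Stretch 45, HIIT 30 & Yoga 60, Pilates Blast & Stretch 45, Pilates Blast & Yoga 60, Stretch 45 & Yoga 60, Stretch Bootcamp & Zumba Advanced

Two intervals overlap when each starts before the other ends.
Sorted by start: Stretch Bootcamp, Zumba Advanced, Barre Circuit, Stretch 45, Yoga 60, HIIT 30, Pilates Blast, Yoga Bootcamp.
Zumba Advanced starts before Stretch Bootcamp ends → Stretch Bootcamp and Zumba Advanced overlap.
Barre Circuit starts exactly when Stretch Bootcamp ends (back-to-back, no overlap); Stretch Bootcamp is clear from here.
Barre Circuit starts after Zumba Advanced ends; Zumba Advanced is clear from here.
Stretch 45 starts after Barre Circuit ends; Barre Circuit is clear from here.
Yoga 60 starts before Stretch 45 ends → Stretch 45 and Yoga 60 overlap.
HIIT 30 starts before Stretch 45 ends → Stretch 45 and HIIT 30 overlap.
Pilates Blast starts before Stretch 45 ends → Stretch 45 and Pilates Blast overlap.
Yoga Bootcamp starts after Stretch 45 ends.
HIIT 30 starts before Yoga 60 ends → Yoga 60 and HIIT 30 overlap.
Pilates Blast starts before Yoga 60 ends → Yoga 60 and Pilates Blast overlap.
Yoga Bootcamp starts after Yoga 60 ends.
Pilates Blast starts before HIIT 30 ends → HIIT 30 and Pilates Blast overlap.
Yoga Bootcamp starts after HIIT 30 ends.
Yoga Bootcamp starts after Pilates Blast ends.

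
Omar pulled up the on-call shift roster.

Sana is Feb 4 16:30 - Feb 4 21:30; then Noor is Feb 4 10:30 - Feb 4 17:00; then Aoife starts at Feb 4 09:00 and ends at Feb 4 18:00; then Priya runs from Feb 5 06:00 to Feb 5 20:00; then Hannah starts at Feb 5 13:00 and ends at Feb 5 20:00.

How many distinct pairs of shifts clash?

4

Two intervals overlap when each starts before the other ends.
Sorted by start: Aoife, Noor, Sana, Priya, Hannah.
Noor starts before Aoife ends → Aoife and Noor overlap.
Sana starts before Aoife ends → Aoife and Sana overlap.
Priya starts after Aoife ends — done with Aoife.
Sana starts before Noor ends → Noor and Sana overlap.
Priya starts after Noor ends — done with Noor.
Priya starts after Sana ends — done with Sana.
Hannah starts before Priya ends → Priya and Hannah overlap.
Overlapping pairs: Aoife & Noor, Aoife & Sana, Hannah & Priya, Noor & Sana — 4 in total.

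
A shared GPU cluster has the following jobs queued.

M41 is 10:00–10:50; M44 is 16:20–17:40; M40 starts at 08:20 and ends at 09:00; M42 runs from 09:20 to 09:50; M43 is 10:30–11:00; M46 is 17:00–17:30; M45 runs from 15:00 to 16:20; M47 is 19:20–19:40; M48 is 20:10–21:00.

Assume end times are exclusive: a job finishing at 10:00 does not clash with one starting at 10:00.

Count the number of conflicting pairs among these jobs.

2

Sorted by start: M40, M42, M41, M43, M45, M44, M46, M47, M48.
M42 starts after M40 ends — done with M40.
M41 starts after M42 ends — done with M42.
M43 starts before M41 ends → M41 and M43 overlap.
M45 starts after M41 ends — done with M41.
M45 starts after M43 ends — done with M43.
M44 starts exactly when M45 ends (back-to-back, no overlap) — done with M45.
M46 starts before M44 ends → M44 and M46 overlap.
M47 starts after M44 ends — done with M44.
M47 starts after M46 ends — done with M46.
M48 starts after M47 ends.
Overlapping pairs: M41 & M43, M44 & M46 — 2 in total.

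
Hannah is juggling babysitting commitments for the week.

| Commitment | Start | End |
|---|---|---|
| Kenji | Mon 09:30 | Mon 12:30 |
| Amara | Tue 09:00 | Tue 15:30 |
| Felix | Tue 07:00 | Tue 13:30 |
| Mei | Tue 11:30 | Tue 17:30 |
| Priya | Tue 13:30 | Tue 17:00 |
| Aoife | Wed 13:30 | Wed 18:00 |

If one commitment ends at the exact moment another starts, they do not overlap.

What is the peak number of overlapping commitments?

Walk through starts and ends in time order (an end at T is processed before a start at T):
Mon 09:30 start Kenji → 1
Mon 12:30 end Kenji → 0
Tue 07:00 start Felix → 1
Tue 09:00 start Amara → 2
Tue 11:30 start Mei → 3
Tue 13:30 end Felix → 2
Tue 13:30 start Priya → 3
Tue 15:30 end Amara → 2
Tue 17:00 end Priya → 1
Tue 17:30 end Mei → 0
Wed 13:30 start Aoife → 1
Wed 18:00 end Aoife → 0
Peak is 3, at Tue 11:30 (Amara, Felix, Mei).

3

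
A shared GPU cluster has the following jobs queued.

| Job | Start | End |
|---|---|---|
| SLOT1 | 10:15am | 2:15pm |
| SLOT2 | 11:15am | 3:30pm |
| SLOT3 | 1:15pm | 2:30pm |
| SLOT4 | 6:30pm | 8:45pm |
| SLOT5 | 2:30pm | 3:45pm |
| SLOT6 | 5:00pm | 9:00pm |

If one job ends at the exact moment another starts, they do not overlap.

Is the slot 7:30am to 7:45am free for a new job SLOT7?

Yes — the slot is free

SLOT1: starts 10:15am at or after SLOT7 ends 7:45am → clear.
SLOT2: starts 11:15am at or after SLOT7 ends 7:45am → clear.
SLOT3: starts 1:15pm at or after SLOT7 ends 7:45am → clear.
SLOT5: starts 2:30pm at or after SLOT7 ends 7:45am → clear.
SLOT6: starts 5:00pm at or after SLOT7 ends 7:45am → clear.
SLOT4: starts 6:30pm at or after SLOT7 ends 7:45am → clear.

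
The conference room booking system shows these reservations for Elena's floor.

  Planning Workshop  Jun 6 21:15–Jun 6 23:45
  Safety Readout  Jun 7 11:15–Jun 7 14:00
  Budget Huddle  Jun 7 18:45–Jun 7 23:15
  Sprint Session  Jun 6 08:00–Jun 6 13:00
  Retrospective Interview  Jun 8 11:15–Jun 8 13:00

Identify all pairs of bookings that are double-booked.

no overlapping pairs

Sorted by start: Sprint Session, Planning Workshop, Safety Readout, Budget Huddle, Retrospective Interview.
Planning Workshop starts after Sprint Session ends — done with Sprint Session.
Safety Readout starts after Planning Workshop ends — done with Planning Workshop.
Budget Huddle starts after Safety Readout ends — done with Safety Readout.
Retrospective Interview starts after Budget Huddle ends.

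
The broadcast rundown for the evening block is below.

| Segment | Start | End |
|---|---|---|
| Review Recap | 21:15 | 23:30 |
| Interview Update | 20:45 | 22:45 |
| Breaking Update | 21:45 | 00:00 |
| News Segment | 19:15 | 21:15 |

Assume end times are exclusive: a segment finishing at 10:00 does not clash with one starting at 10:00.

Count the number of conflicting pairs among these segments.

Sorted by start: News Segment, Interview Update, Review Recap, Breaking Update.
Interview Update starts before News Segment ends → News Segment and Interview Update overlap.
Review Recap starts exactly when News Segment ends (back-to-back, no overlap), so nothing later overlaps News Segment either.
Review Recap starts before Interview Update ends → Interview Update and Review Recap overlap.
Breaking Update starts before Interview Update ends → Interview Update and Breaking Update overlap.
Breaking Update starts before Review Recap ends → Review Recap and Breaking Update overlap.
Overlapping pairs: Breaking Update & Interview Update, Breaking Update & Review Recap, Interview Update & News Segment, Interview Update & Review Recap — 4 in total.

4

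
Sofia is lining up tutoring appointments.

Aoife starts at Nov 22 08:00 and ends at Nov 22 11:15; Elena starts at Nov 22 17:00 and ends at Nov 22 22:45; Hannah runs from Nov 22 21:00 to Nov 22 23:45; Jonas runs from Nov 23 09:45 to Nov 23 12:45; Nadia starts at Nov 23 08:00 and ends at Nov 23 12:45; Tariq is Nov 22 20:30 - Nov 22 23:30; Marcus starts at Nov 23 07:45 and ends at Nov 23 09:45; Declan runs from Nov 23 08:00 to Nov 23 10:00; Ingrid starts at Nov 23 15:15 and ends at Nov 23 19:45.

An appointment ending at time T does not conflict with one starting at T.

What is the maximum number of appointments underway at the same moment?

3

Walk through starts and ends in time order (an end at T is processed before a start at T):
Nov 22 08:00 start Aoife → 1
Nov 22 11:15 end Aoife → 0
Nov 22 17:00 start Elena → 1
Nov 22 20:30 start Tariq → 2
Nov 22 21:00 start Hannah → 3
Nov 22 22:45 end Elena → 2
Nov 22 23:30 end Tariq → 1
Nov 22 23:45 end Hannah → 0
Nov 23 07:45 start Marcus → 1
Nov 23 08:00 start Declan → 2
Nov 23 08:00 start Nadia → 3
Nov 23 09:45 end Marcus → 2
Nov 23 09:45 start Jonas → 3
Nov 23 10:00 end Declan → 2
Nov 23 12:45 end Jonas → 1
Nov 23 12:45 end Nadia → 0
Nov 23 15:15 start Ingrid → 1
Nov 23 19:45 end Ingrid → 0
Peak is 3, at Nov 22 21:00 (Elena, Hannah, Tariq).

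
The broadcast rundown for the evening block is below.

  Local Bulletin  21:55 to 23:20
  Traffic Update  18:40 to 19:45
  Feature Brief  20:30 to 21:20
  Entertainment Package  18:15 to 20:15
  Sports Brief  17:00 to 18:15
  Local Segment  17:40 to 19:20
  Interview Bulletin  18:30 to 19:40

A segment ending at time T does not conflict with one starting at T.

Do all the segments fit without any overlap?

No

Sorted by start: Sports Brief, Local Segment, Entertainment Package, Interview Bulletin, Traffic Update, Feature Brief, Local Bulletin.
Local Segment starts before Sports Brief ends → Sports Brief and Local Segment overlap.
That's a conflict, so the schedule is not conflict-free.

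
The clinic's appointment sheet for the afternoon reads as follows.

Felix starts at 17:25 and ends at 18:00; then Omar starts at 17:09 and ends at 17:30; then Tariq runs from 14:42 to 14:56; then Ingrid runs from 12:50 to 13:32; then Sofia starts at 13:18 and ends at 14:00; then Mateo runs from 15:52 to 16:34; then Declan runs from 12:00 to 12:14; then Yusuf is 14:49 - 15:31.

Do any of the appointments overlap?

Sorted by start: Declan, Ingrid, Sofia, Tariq, Yusuf, Mateo, Omar, Felix.
Ingrid starts after Declan ends; Declan is clear from here.
Sofia starts before Ingrid ends → Ingrid and Sofia overlap.
That's a conflict, so the schedule is not conflict-free.

Yes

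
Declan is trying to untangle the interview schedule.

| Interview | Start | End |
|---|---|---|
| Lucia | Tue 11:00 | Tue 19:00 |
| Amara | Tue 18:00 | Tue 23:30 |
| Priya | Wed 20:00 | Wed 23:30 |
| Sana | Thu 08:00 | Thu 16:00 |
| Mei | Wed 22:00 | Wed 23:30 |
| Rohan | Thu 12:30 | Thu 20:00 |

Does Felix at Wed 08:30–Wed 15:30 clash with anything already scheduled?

No — it doesn't clash with anything

Lucia: ends Tue 19:00 at or before Felix starts Wed 08:30 → clear.
Amara: ends Tue 23:30 at or before Felix starts Wed 08:30 → clear.
Priya: starts Wed 20:00 at or after Felix ends Wed 15:30 → clear.
Mei: starts Wed 22:00 at or after Felix ends Wed 15:30 → clear.
Sana: starts Thu 08:00 at or after Felix ends Wed 15:30 → clear.
Rohan: starts Thu 12:30 at or after Felix ends Wed 15:30 → clear.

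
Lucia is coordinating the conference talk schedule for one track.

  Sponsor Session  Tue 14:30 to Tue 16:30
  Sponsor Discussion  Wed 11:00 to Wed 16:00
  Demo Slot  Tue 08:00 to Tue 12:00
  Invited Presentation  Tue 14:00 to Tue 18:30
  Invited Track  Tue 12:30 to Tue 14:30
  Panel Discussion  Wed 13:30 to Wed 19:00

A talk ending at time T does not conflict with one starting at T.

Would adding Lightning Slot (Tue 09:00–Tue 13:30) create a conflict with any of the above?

Demo Slot: starts Tue 08:00 before Lightning Slot ends Tue 13:30, and ends Tue 12:00 after Lightning Slot starts Tue 09:00 → overlap.
Invited Track: starts Tue 12:30 before Lightning Slot ends Tue 13:30, and ends Tue 14:30 after Lightning Slot starts Tue 09:00 → overlap.
Invited Presentation: starts Tue 14:00 at or after Lightning Slot ends Tue 13:30 → clear.
Sponsor Session: starts Tue 14:30 at or after Lightning Slot ends Tue 13:30 → clear.
Sponsor Discussion: starts Wed 11:00 at or after Lightning Slot ends Tue 13:30 → clear.
Panel Discussion: starts Wed 13:30 at or after Lightning Slot ends Tue 13:30 → clear.
Lightning Slot overlaps Demo Slot, Invited Track.

Yes — it overlaps Demo Slot, Invited Track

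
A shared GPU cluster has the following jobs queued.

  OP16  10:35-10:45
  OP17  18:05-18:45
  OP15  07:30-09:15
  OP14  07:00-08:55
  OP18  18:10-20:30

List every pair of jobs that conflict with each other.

Sorted by start: OP14, OP15, OP16, OP17, OP18.
OP15 starts before OP14 ends → OP14 and OP15 overlap.
OP16 starts after OP14 ends; OP14 is clear from here.
OP16 starts after OP15 ends; OP15 is clear from here.
OP17 starts after OP16 ends; OP16 is clear from here.
OP18 starts before OP17 ends → OP17 and OP18 overlap.

OP14 & OP15, OP17 & OP18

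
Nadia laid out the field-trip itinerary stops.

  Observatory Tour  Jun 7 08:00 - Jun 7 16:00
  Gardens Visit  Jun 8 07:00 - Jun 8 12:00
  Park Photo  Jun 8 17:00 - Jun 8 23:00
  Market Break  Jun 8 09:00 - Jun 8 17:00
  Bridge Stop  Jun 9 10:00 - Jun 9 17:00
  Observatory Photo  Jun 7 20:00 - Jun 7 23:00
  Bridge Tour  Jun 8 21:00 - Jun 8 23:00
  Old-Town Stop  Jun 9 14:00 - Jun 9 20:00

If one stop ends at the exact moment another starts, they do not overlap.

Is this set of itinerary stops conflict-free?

No

Check each pair: they overlap iff neither finishes before the other starts.
Sorted by start: Observatory Tour, Observatory Photo, Gardens Visit, Market Break, Park Photo, Bridge Tour, Bridge Stop, Old-Town Stop.
Observatory Photo starts after Observatory Tour ends, so nothing later overlaps Observatory Tour either.
Gardens Visit starts after Observatory Photo ends, so nothing later overlaps Observatory Photo either.
Market Break starts before Gardens Visit ends → Gardens Visit and Market Break overlap.
That's a conflict, so the schedule is not conflict-free.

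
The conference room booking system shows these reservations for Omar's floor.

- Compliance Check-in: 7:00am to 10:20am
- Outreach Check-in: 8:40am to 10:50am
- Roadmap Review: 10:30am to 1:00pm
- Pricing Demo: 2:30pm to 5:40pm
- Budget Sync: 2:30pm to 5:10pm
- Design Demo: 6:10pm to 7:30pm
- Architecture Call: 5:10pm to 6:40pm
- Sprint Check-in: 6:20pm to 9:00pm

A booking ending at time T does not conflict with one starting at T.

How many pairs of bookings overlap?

7

Two intervals overlap when each starts before the other ends.
Sorted by start: Compliance Check-in, Outreach Check-in, Roadmap Review, Pricing Demo, Budget Sync, Architecture Call, Design Demo, Sprint Check-in.
Outreach Check-in starts before Compliance Check-in ends → Compliance Check-in and Outreach Check-in overlap.
Roadmap Review starts after Compliance Check-in ends, so Compliance Check-in has no further overlaps.
Roadmap Review starts before Outreach Check-in ends → Outreach Check-in and Roadmap Review overlap.
Pricing Demo starts after Outreach Check-in ends, so Outreach Check-in has no further overlaps.
Pricing Demo starts after Roadmap Review ends, so Roadmap Review has no further overlaps.
Budget Sync starts before Pricing Demo ends → Pricing Demo and Budget Sync overlap.
Architecture Call starts before Pricing Demo ends → Pricing Demo and Architecture Call overlap.
Design Demo starts after Pricing Demo ends, so Pricing Demo has no further overlaps.
Architecture Call starts exactly when Budget Sync ends (back-to-back, no overlap), so Budget Sync has no further overlaps.
Design Demo starts before Architecture Call ends → Architecture Call and Design Demo overlap.
Sprint Check-in starts before Architecture Call ends → Architecture Call and Sprint Check-in overlap.
Sprint Check-in starts before Design Demo ends → Design Demo and Sprint Check-in overlap.
Overlapping pairs: Architecture Call & Design Demo, Architecture Call & Pricing Demo, Architecture Call & Sprint Check-in, Budget Sync & Pricing Demo, Compliance Check-in & Outreach Check-in, Design Demo & Sprint Check-in, Outreach Check-in & Roadmap Review — 7 in total.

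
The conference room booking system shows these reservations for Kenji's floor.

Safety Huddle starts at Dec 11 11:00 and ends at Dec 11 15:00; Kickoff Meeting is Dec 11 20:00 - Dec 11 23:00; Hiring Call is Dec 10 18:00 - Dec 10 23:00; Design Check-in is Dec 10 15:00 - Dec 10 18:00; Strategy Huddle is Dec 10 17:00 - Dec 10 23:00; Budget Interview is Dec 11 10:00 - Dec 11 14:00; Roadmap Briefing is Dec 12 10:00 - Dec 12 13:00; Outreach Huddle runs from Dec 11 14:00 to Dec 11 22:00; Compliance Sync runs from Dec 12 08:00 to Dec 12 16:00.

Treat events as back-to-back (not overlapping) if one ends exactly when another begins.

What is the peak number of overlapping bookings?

2

Sort all start/end points and keep a running count:
Dec 10 15:00 start Design Check-in → 1
Dec 10 17:00 start Strategy Huddle → 2
Dec 10 18:00 end Design Check-in → 1
Dec 10 18:00 start Hiring Call → 2
Dec 10 23:00 end Hiring Call → 1
Dec 10 23:00 end Strategy Huddle → 0
Dec 11 10:00 start Budget Interview → 1
Dec 11 11:00 start Safety Huddle → 2
Dec 11 14:00 end Budget Interview → 1
Dec 11 14:00 start Outreach Huddle → 2
Dec 11 15:00 end Safety Huddle → 1
Dec 11 20:00 start Kickoff Meeting → 2
Dec 11 22:00 end Outreach Huddle → 1
Dec 11 23:00 end Kickoff Meeting → 0
Dec 12 08:00 start Compliance Sync → 1
Dec 12 10:00 start Roadmap Briefing → 2
Dec 12 13:00 end Roadmap Briefing → 1
Dec 12 16:00 end Compliance Sync → 0
Peak is 2, at Dec 10 17:00 (Design Check-in, Strategy Huddle).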